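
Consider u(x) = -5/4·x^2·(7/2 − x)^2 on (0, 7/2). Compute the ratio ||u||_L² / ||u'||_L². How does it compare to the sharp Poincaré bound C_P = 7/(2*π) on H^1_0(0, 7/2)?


||u||_L² / ||u'||_L² = 7*sqrt(3)/12 < C_P = 7/(2*π).

u(x) = -5/4·x^2·(7/2 − x)^2, so u'(x) = 5*x*(-8*x^2 + 42*x - 49)/8.
u(x) = -5/4·x^2·(7/2 − x)^2 vanishes at x = 0 and x = 7/2, so u ∈ H^1_0(0, 7/2). Differentiate via the product rule and integrate the resulting polynomials term by term.
  ∫_0^7/2 u² dx = ∫_0^7/2 (25*x^8/16 - 175*x^7/8 + 3675*x^6/32 - 8575*x^5/32 + 60025*x^4/256) dx. Term by term:
    ∫_0^7/2 25*x^8/16 dx = 1008840175/73728;  ∫_0^7/2 -175*x^7/8 dx = -1008840175/16384;  ∫_0^7/2 3675*x^6/32 dx = 432360075/4096;
    ∫_0^7/2 -8575*x^5/32 dx = -1008840175/12288;  ∫_0^7/2 60025*x^4/256 dx = 201768035/8192.
  Sum: 1008840175/73728 − 1008840175/16384 + 432360075/4096 − 1008840175/12288 + 201768035/8192 = 28824005/147456.
  ∫_0^7/2 (u')² dx = ∫_0^7/2 (25*x^6 - 525*x^5/2 + 15925*x^4/16 - 25725*x^3/16 + 60025*x^2/64) dx. Term by term:
    ∫_0^7/2 25*x^6 dx = 2941225/128;  ∫_0^7/2 -525*x^5/2 dx = -20588575/256;  ∫_0^7/2 15925*x^4/16 dx = 53530295/512;
    ∫_0^7/2 -25725*x^3/16 dx = -61765725/1024;  ∫_0^7/2 60025*x^2/64 dx = 20588575/1536.
  Sum: 2941225/128 − 20588575/256 + 53530295/512 − 61765725/1024 + 20588575/1536 = 588245/3072.
∫_0^7/2 u² dx = 28824005/147456, so ||u||_L² = 2401*sqrt(5)/384.
∫_0^7/2 (u')² dx = 588245/3072, so ||u'||_L² = 343*sqrt(15)/96.
Ratio ||u||_L² / ||u'||_L² = 7*sqrt(3)/12.
Sharp Poincaré constant on H^1_0(0, 7/2) is C_P = L/π = 7/(2*π), achieved by sin(2*π/7·x).
A polynomial bump cannot attain the sharp Poincaré constant (only the first sine eigenfunction does), so the ratio is strictly less than C_P, consistent with ||u||_L² ≤ C_P ||u'||_L².


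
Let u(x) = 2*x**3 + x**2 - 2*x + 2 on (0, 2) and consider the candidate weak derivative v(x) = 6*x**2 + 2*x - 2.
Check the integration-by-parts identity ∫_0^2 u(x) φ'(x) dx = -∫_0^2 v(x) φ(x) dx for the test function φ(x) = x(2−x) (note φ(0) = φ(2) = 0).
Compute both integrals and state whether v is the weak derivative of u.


LHS = -48/5, RHS = -48/5. Yes, v = u' weakly.

u(x) = 2*x**3 + x**2 - 2*x + 2, classical derivative u'(x) = 6*x**2 + 2*x - 2.
φ(x) = x(2−x), so φ'(x) = 2 - 2*x.
Note φ(0) = φ(2) = 0, so the boundary term u·φ vanishes.
LHS = ∫_0^2 u(x) φ'(x) dx = ∫_0^2 (-4*x^4 + 2*x^3 + 6*x^2 - 8*x + 4) dx. Term by term:
  ∫_0^2 -4*x^4 dx = -128/5;  ∫_0^2 2*x^3 dx = 8;  ∫_0^2 6*x^2 dx = 16;
  ∫_0^2 -8*x dx = -16;  ∫_0^2 4 dx = 8.
Sum: -128/5 + 8 + 16 − 16 + 8 = -48/5.
So LHS = -48/5.
∫_0^2 v(x) φ(x) dx = ∫_0^2 (-6*x^4 + 10*x^3 + 6*x^2 - 4*x) dx. Term by term:
  ∫_0^2 -6*x^4 dx = -192/5;  ∫_0^2 10*x^3 dx = 40;  ∫_0^2 6*x^2 dx = 16;
  ∫_0^2 -4*x dx = -8.
Sum: -192/5 + 40 + 16 − 8 = 48/5.
So RHS = -∫_0^2 v(x) φ(x) dx = -48/5.
LHS = RHS, so the identity holds for this test φ.
Moreover u is smooth here and v(x) = u'(x) = 6*x**2 + 2*x - 2 pointwise, so the identity holds for every test function. Hence v is the weak derivative of u.


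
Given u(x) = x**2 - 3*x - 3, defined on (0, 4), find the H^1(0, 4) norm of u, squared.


||u||_{H^1}^2 = 1352/15

The H^1 norm (squared) on an interval (0, L) is
  ||u||_{H^1}^2 = ∫_0^L u(x)^2 dx + ∫_0^L u'(x)^2 dx.
Compute u'(x) = 2*x - 3.
Then u(x)^2 = x**4 - 6*x**3 + 3*x**2 + 18*x + 9 and u'(x)^2 = 4*x**2 - 12*x + 9.
Integrate each monomial from 0 to 4 using ∫_0^4 c·x^n dx = c·4^(n+1)/(n+1):
  ∫_0^4 u(x)^2 dx = ∫_0^4 (x^4 - 6*x^3 + 3*x^2 + 18*x + 9) dx. Term by term:
    ∫_0^4 x^4 dx = 1024/5;  ∫_0^4 -6*x^3 dx = -384;  ∫_0^4 3*x^2 dx = 64;
    ∫_0^4 18*x dx = 144;  ∫_0^4 9 dx = 36.
  Sum: 1024/5 − 384 + 64 + 144 + 36 = 324/5.
  ∫_0^4 u'(x)^2 dx = ∫_0^4 (4*x^2 - 12*x + 9) dx. Term by term:
    ∫_0^4 4*x^2 dx = 256/3;  ∫_0^4 -12*x dx = -96;  ∫_0^4 9 dx = 36.
  Sum: 256/3 − 96 + 36 = 76/3.
Adding: ||u||_{H^1}^2 = 324/5 + 76/3 = 1352/15.


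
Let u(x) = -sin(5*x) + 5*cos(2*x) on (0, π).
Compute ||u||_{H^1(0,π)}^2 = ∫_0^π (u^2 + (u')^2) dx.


||u||_{H^1(0,π)}^2 = -500/21 + 151*π/2

u'(x) = -10*sin(2*x) - 5*cos(5*x).
Expand u² and (u')² and integrate term by term on (0, π), using: for integers n ≥ 1, ∫_0^π sin²(nx) dx = ∫_0^π cos²(nx) dx = π/2; for n ≠ n', ∫_0^π sin(nx)sin(n'x) dx = ∫_0^π cos(nx)cos(n'x) dx = 0; and by product-to-sum, ∫_0^π sin(nx)cos(n'x) dx = ½∫_0^π [sin((n+n')x) + sin((n−n')x)] dx, which is 0 when n+n' is even and 2n/(n²−n'²) when n+n' is odd (it need not vanish on (0, π)).
  u² squared terms: (-1)²·∫sin(5x)² dx = 1·π/2 = π/2;  (5)²·∫cos(2x)² dx = 25·π/2 = 25*π/2.
  u² cross terms: 2·(-1)·(5)·∫sin(5x)·cos(2x) dx = -10·(10/21) = -100/21.
  So ∫_0^π u² dx = π/2 + 25*π/2 − 100/21 = -100/21 + 13*π.
  (u')² squared terms: (-10)²·∫sin(2x)² dx = 100·π/2 = 50*π;  (-5)²·∫cos(5x)² dx = 25·π/2 = 25*π/2.
  (u')² cross terms: 2·(-10)·(-5)·∫sin(2x)·cos(5x) dx = 100·(-4/21) = -400/21.
  So ∫_0^π (u')² dx = 50*π + 25*π/2 − 400/21 = -400/21 + 125*π/2.
||u||_{H^1}^2 = (-100/21 + 13*π) + (-400/21 + 125*π/2) = -500/21 + 151*π/2.


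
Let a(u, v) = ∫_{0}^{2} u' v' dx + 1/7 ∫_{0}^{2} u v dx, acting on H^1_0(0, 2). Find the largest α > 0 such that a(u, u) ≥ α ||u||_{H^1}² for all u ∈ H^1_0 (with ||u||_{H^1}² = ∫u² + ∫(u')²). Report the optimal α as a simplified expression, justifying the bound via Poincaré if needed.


α = (4/7 + π^2)/(4 + π^2)

Coercivity of a(·,·) on H^1_0(0, 2) means a(u, u) ≥ α ||u||_{H^1}² for every u ∈ H^1_0.
The interval has length L = 2, and Poincaré/coercivity depend only on L. Here a(u, u) = ∫(u')² + (1/7)·∫u².
Here 0 < c = 1/7 < 1. The condition a(u,u) ≥ α||u||_{H^1}² reads (1−α)∫(u')² ≥ (α−c)∫u². Any admissible α is ≤ 1 (rapidly oscillating u have ∫u²/∫(u')² → 0), and α = 1 would force 0 ≥ (1−c)∫u², impossible since c < 1; so 1−α > 0. By the sharp Poincaré inequality on H^1_0 of an interval of length L, ∫(u')² ≥ (π/L)²∫u² with equality for the first sine mode sin(π(x−x₀)/L) (x₀ the left endpoint), so the inequality holds for all u iff (1−α)(π/L)² ≥ α − c, i.e. α ≤ ((π/L)² + c)/((π/L)² + 1) = (1 + c(L/π)²)/(1 + (L/π)²). With (π/L)² = π^2/4 and c = 1/7, the largest admissible constant is α = ((π/L)² + c)/((π/L)² + 1).
Simplifying, α = (4/7 + π^2)/(4 + π^2).


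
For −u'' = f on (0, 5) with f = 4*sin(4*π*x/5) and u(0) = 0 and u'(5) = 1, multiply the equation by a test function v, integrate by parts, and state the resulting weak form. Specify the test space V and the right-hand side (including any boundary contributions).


V = {v ∈ H^1(0, 5) : v(0) = 0} (test functions vanish at x = 0 where u is specified); weak form: ∫_0^5 u'v' dx = ∫_0^5 (4*sin(4*π*x/5)) v dx + v(5) for all v ∈ V.

Multiply both sides by a test function v and integrate from 0 to 5:
  ∫_0^5 −u''(x) v(x) dx = ∫_0^5 f(x) v(x) dx.
Integrate the LHS by parts once:
  ∫_0^5 −u'' v dx = −[u'(x) v(x)]_0^5 + ∫_0^5 u'(x) v'(x) dx.
Thus ∫_0^5 u'(x) v'(x) dx = ∫_0^5 f(x) v(x) dx + [u'(x) v(x)]_0^5.
Choose V so that boundary terms are either known or forced to vanish.
Mixed BC: u(0) = 0 (Dirichlet) and u'(5) = 1 (Neumann). Define V = {v ∈ H^1(0, 5) : v(0) = 0}. Then [u' v]_0^5 = u'(5)·v(5) − u'(0)·0 = v(5).
Weak formulation: find u (satisfying any essential BC) such that ∫_0^5 u'(x) v'(x) dx = ∫_0^5 f v dx + v(5) for all v ∈ V (Dirichlet at 0 absorbed into V; Neumann datum at x = 5 contributes the boundary term).
Substituting f(x) = 4*sin(4*π*x/5), the right-hand side is ∫_0^5 (4*sin(4*π*x/5)) v dx + v(5).


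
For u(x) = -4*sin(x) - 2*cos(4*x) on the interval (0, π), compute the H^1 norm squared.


||u||_{H^1(0,π)}^2 = -544/15 + 50*π

u'(x) = 8*sin(4*x) - 4*cos(x).
Expand u² and (u')² and integrate term by term on (0, π), using: for integers n ≥ 1, ∫_0^π sin²(nx) dx = ∫_0^π cos²(nx) dx = π/2; for n ≠ n', ∫_0^π sin(nx)sin(n'x) dx = ∫_0^π cos(nx)cos(n'x) dx = 0; and by product-to-sum, ∫_0^π sin(nx)cos(n'x) dx = ½∫_0^π [sin((n+n')x) + sin((n−n')x)] dx, which is 0 when n+n' is even and 2n/(n²−n'²) when n+n' is odd (it need not vanish on (0, π)).
  u² squared terms: (-4)²·∫sin(x)² dx = 16·π/2 = 8*π;  (-2)²·∫cos(4x)² dx = 4·π/2 = 2*π.
  u² cross terms: 2·(-4)·(-2)·∫sin(x)·cos(4x) dx = 16·(-2/15) = -32/15.
  So ∫_0^π u² dx = 8*π + 2*π − 32/15 = -32/15 + 10*π.
  (u')² squared terms: (-4)²·∫cos(x)² dx = 16·π/2 = 8*π;  (8)²·∫sin(4x)² dx = 64·π/2 = 32*π.
  (u')² cross terms: 2·(-4)·(8)·∫cos(x)·sin(4x) dx = -64·(8/15) = -512/15.
  So ∫_0^π (u')² dx = 8*π + 32*π − 512/15 = -512/15 + 40*π.
||u||_{H^1}^2 = (-32/15 + 10*π) + (-512/15 + 40*π) = -544/15 + 50*π.


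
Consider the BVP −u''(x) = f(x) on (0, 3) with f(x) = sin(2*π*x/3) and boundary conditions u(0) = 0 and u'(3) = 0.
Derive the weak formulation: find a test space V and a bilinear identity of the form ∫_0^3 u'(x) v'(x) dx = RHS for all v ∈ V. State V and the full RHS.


V = {v ∈ H^1(0, 3) : v(0) = 0} (test functions vanish at x = 0 where u is specified); weak form: ∫_0^3 u'v' dx = ∫_0^3 (sin(2*π*x/3)) v dx for all v ∈ V.

Multiply both sides by a test function v and integrate from 0 to 3:
  ∫_0^3 −u''(x) v(x) dx = ∫_0^3 f(x) v(x) dx.
Integrate the LHS by parts once:
  ∫_0^3 −u'' v dx = −[u'(x) v(x)]_0^3 + ∫_0^3 u'(x) v'(x) dx.
Thus ∫_0^3 u'(x) v'(x) dx = ∫_0^3 f(x) v(x) dx + [u'(x) v(x)]_0^3.
Choose V so that boundary terms are either known or forced to vanish.
Mixed BC: u(0) = 0 (Dirichlet) and u'(3) = 0 (Neumann). Define V = {v ∈ H^1(0, 3) : v(0) = 0}. Then [u' v]_0^3 = u'(3)·v(3) − u'(0)·0 = 0.
Weak formulation: find u (satisfying any essential BC) such that ∫_0^3 u'(x) v'(x) dx = ∫_0^3 f v dx for all v ∈ V (Dirichlet at 0 absorbed into V; the Neumann datum at x = 3 is zero, so no boundary term remains).
Substituting f(x) = sin(2*π*x/3), the right-hand side is ∫_0^3 (sin(2*π*x/3)) v dx.


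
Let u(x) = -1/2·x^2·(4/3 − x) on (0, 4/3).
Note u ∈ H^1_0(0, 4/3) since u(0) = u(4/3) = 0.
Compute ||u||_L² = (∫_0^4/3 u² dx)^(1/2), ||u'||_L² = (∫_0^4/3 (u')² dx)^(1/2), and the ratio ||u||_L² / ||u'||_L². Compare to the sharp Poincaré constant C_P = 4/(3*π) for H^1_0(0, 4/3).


||u||_L² / ||u'||_L² = 2*sqrt(14)/21 < C_P = 4/(3*π).

u(x) = -1/2·x^2·(4/3 − x), so u'(x) = x*(9*x - 8)/6.
u(x) = -1/2·x^2·(4/3 − x) vanishes at x = 0 and x = 4/3, so u ∈ H^1_0(0, 4/3). Differentiate via the product rule and integrate the resulting polynomials term by term.
  ∫_0^4/3 u² dx = ∫_0^4/3 (x^6/4 - 2*x^5/3 + 4*x^4/9) dx. Term by term:
    ∫_0^4/3 x^6/4 dx = 4096/15309;  ∫_0^4/3 -2*x^5/3 dx = -4096/6561;  ∫_0^4/3 4*x^4/9 dx = 4096/10935.
  Sum: 4096/15309 − 4096/6561 + 4096/10935 = 4096/229635.
  ∫_0^4/3 (u')² dx = ∫_0^4/3 (9*x^4/4 - 4*x^3 + 16*x^2/9) dx. Term by term:
    ∫_0^4/3 9*x^4/4 dx = 256/135;  ∫_0^4/3 -4*x^3 dx = -256/81;  ∫_0^4/3 16*x^2/9 dx = 1024/729.
  Sum: 256/135 − 256/81 + 1024/729 = 512/3645.
∫_0^4/3 u² dx = 4096/229635, so ||u||_L² = 64*sqrt(35)/2835.
∫_0^4/3 (u')² dx = 512/3645, so ||u'||_L² = 16*sqrt(10)/135.
Ratio ||u||_L² / ||u'||_L² = 2*sqrt(14)/21.
Sharp Poincaré constant on H^1_0(0, 4/3) is C_P = L/π = 4/(3*π), achieved by sin(3*π/4·x).
A polynomial bump cannot attain the sharp Poincaré constant (only the first sine eigenfunction does), so the ratio is strictly less than C_P, consistent with ||u||_L² ≤ C_P ||u'||_L².


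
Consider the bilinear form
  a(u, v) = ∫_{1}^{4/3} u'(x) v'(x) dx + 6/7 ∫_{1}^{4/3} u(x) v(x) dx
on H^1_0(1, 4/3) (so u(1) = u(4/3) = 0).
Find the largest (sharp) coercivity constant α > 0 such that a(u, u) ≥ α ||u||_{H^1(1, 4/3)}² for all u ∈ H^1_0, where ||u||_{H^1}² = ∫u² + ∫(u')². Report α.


α = 3*(2 + 21*π^2)/(7*(1 + 9*π^2))

Coercivity of a(·,·) on H^1_0(1, 4/3) means a(u, u) ≥ α ||u||_{H^1}² for every u ∈ H^1_0.
The interval has length L = 1/3, and Poincaré/coercivity depend only on L. Here a(u, u) = ∫(u')² + (6/7)·∫u².
Here 0 < c = 6/7 < 1. The condition a(u,u) ≥ α||u||_{H^1}² reads (1−α)∫(u')² ≥ (α−c)∫u². Any admissible α is ≤ 1 (rapidly oscillating u have ∫u²/∫(u')² → 0), and α = 1 would force 0 ≥ (1−c)∫u², impossible since c < 1; so 1−α > 0. By the sharp Poincaré inequality on H^1_0 of an interval of length L, ∫(u')² ≥ (π/L)²∫u² with equality for the first sine mode sin(π(x−x₀)/L) (x₀ the left endpoint), so the inequality holds for all u iff (1−α)(π/L)² ≥ α − c, i.e. α ≤ ((π/L)² + c)/((π/L)² + 1) = (1 + c(L/π)²)/(1 + (L/π)²). With (π/L)² = 9*π^2 and c = 6/7, the largest admissible constant is α = ((π/L)² + c)/((π/L)² + 1).
Simplifying, α = 3*(2 + 21*π^2)/(7*(1 + 9*π^2)).


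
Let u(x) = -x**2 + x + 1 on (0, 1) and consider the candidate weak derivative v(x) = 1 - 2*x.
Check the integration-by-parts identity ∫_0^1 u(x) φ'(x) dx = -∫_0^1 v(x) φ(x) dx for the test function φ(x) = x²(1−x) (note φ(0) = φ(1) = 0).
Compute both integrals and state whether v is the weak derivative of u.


LHS = 1/60, RHS = 1/60. Yes, v = u' weakly.

u(x) = -x**2 + x + 1, classical derivative u'(x) = 1 - 2*x.
φ(x) = x²(1−x), so φ'(x) = x*(2 - 3*x).
Note φ(0) = φ(1) = 0, so the boundary term u·φ vanishes.
LHS = ∫_0^1 u(x) φ'(x) dx = ∫_0^1 (3*x^4 - 5*x^3 - x^2 + 2*x) dx. Term by term:
  ∫_0^1 3*x^4 dx = 3/5;  ∫_0^1 -5*x^3 dx = -5/4;  ∫_0^1 -x^2 dx = -1/3;
  ∫_0^1 2*x dx = 1.
Sum: 3/5 − 5/4 − 1/3 + 1 = 1/60.
So LHS = 1/60.
∫_0^1 v(x) φ(x) dx = ∫_0^1 (2*x^4 - 3*x^3 + x^2) dx. Term by term:
  ∫_0^1 2*x^4 dx = 2/5;  ∫_0^1 -3*x^3 dx = -3/4;  ∫_0^1 x^2 dx = 1/3.
Sum: 2/5 − 3/4 + 1/3 = -1/60.
So RHS = -∫_0^1 v(x) φ(x) dx = 1/60.
LHS = RHS, so the identity holds for this test φ.
Moreover u is smooth here and v(x) = u'(x) = 1 - 2*x pointwise, so the identity holds for every test function. Hence v is the weak derivative of u.


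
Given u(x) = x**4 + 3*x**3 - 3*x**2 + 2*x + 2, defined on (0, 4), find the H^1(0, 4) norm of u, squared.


||u||_{H^1}^2 = 53425376/315

The H^1 norm (squared) on an interval (0, L) is
  ||u||_{H^1}^2 = ∫_0^L u(x)^2 dx + ∫_0^L u'(x)^2 dx.
Compute u'(x) = 4*x**3 + 9*x**2 - 6*x + 2.
Then u(x)^2 = x**8 + 6*x**7 + 3*x**6 - 14*x**5 + 25*x**4 - 8*x**2 + 8*x + 4 and u'(x)^2 = 16*x**6 + 72*x**5 + 33*x**4 - 92*x**3 + 72*x**2 - 24*x + 4.
Integrate each monomial from 0 to 4 using ∫_0^4 c·x^n dx = c·4^(n+1)/(n+1):
  ∫_0^4 u(x)^2 dx = ∫_0^4 (x^8 + 6*x^7 + 3*x^6 - 14*x^5 + 25*x^4 - 8*x^2 + 8*x + 4) dx. Term by term:
    ∫_0^4 x^8 dx = 262144/9;  ∫_0^4 6*x^7 dx = 49152;  ∫_0^4 3*x^6 dx = 49152/7;
    ∫_0^4 -14*x^5 dx = -28672/3;  ∫_0^4 25*x^4 dx = 5120;  ∫_0^4 -8*x^2 dx = -512/3;
    ∫_0^4 8*x dx = 64;  ∫_0^4 4 dx = 16.
  Sum: 262144/9 + 49152 + 49152/7 − 28672/3 + 5120 − 512/3 + 64 + 16 = 5088688/63.
  ∫_0^4 u'(x)^2 dx = ∫_0^4 (16*x^6 + 72*x^5 + 33*x^4 - 92*x^3 + 72*x^2 - 24*x + 4) dx. Term by term:
    ∫_0^4 16*x^6 dx = 262144/7;  ∫_0^4 72*x^5 dx = 49152;  ∫_0^4 33*x^4 dx = 33792/5;
    ∫_0^4 -92*x^3 dx = -5888;  ∫_0^4 72*x^2 dx = 1536;  ∫_0^4 -24*x dx = -192;
    ∫_0^4 4 dx = 16.
  Sum: 262144/7 + 49152 + 33792/5 − 5888 + 1536 − 192 + 16 = 3109104/35.
Adding: ||u||_{H^1}^2 = 5088688/63 + 3109104/35 = 53425376/315.


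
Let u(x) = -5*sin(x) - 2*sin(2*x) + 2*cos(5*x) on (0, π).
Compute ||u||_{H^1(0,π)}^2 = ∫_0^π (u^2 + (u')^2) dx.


||u||_{H^1(0,π)}^2 = 832/21 + 87*π

u'(x) = -10*sin(5*x) - 5*cos(x) - 4*cos(2*x).
Expand u² and (u')² and integrate term by term on (0, π), using: for integers n ≥ 1, ∫_0^π sin²(nx) dx = ∫_0^π cos²(nx) dx = π/2; for n ≠ n', ∫_0^π sin(nx)sin(n'x) dx = ∫_0^π cos(nx)cos(n'x) dx = 0; and by product-to-sum, ∫_0^π sin(nx)cos(n'x) dx = ½∫_0^π [sin((n+n')x) + sin((n−n')x)] dx, which is 0 when n+n' is even and 2n/(n²−n'²) when n+n' is odd (it need not vanish on (0, π)).
  u² squared terms: (-5)²·∫sin(x)² dx = 25·π/2 = 25*π/2;  (-2)²·∫sin(2x)² dx = 4·π/2 = 2*π;  (2)²·∫cos(5x)² dx = 4·π/2 = 2*π.
  u² cross terms: 2·(-5)·(-2)·∫sin(x)·sin(2x) dx = 20·(0) = 0;  2·(-5)·(2)·∫sin(x)·cos(5x) dx = -20·(0) = 0;  2·(-2)·(2)·∫sin(2x)·cos(5x) dx = -8·(-4/21) = 32/21.
  So ∫_0^π u² dx = 25*π/2 + 2*π + 2*π + 0 + 0 + 32/21 = 32/21 + 33*π/2.
  (u')² squared terms: (-10)²·∫sin(5x)² dx = 100·π/2 = 50*π;  (-5)²·∫cos(x)² dx = 25·π/2 = 25*π/2;  (-4)²·∫cos(2x)² dx = 16·π/2 = 8*π.
  (u')² cross terms: 2·(-10)·(-5)·∫sin(5x)·cos(x) dx = 100·(0) = 0;  2·(-10)·(-4)·∫sin(5x)·cos(2x) dx = 80·(10/21) = 800/21;  2·(-5)·(-4)·∫cos(x)·cos(2x) dx = 40·(0) = 0.
  So ∫_0^π (u')² dx = 50*π + 25*π/2 + 8*π + 0 + 800/21 + 0 = 800/21 + 141*π/2.
||u||_{H^1}^2 = (32/21 + 33*π/2) + (800/21 + 141*π/2) = 832/21 + 87*π.


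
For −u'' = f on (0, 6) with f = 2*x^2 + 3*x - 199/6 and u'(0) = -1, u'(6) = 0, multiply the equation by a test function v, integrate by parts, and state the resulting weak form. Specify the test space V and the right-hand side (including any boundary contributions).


V = H^1(0, 6) (v unrestricted at boundary; u is determined up to an additive constant); weak form: ∫_0^6 u'v' dx = ∫_0^6 (2*x^2 + 3*x - 199/6) v dx + v(0) for all v ∈ V.

Multiply both sides by a test function v and integrate from 0 to 6:
  ∫_0^6 −u''(x) v(x) dx = ∫_0^6 f(x) v(x) dx.
Integrate the LHS by parts once:
  ∫_0^6 −u'' v dx = −[u'(x) v(x)]_0^6 + ∫_0^6 u'(x) v'(x) dx.
Thus ∫_0^6 u'(x) v'(x) dx = ∫_0^6 f(x) v(x) dx + [u'(x) v(x)]_0^6.
Choose V so that boundary terms are either known or forced to vanish.
u has inhomogeneous Neumann u'(0) = -1, u'(6) = 0. [u' v]_0^6 = (0)·v(6) − (-1)·v(0) = v(0). Take V = H^1(0, 6); boundary term becomes part of RHS.
Weak formulation: find u (satisfying any essential BC) such that ∫_0^6 u'(x) v'(x) dx = ∫_0^6 f v dx + v(0) for all v ∈ V (Neumann data are natural BCs: they enter the RHS as boundary terms).
Substituting f(x) = 2*x^2 + 3*x - 199/6, the right-hand side is ∫_0^6 (2*x^2 + 3*x - 199/6) v dx + v(0).
Compatibility check (pure Neumann): taking v ≡ 1 ∈ V gives 0 = ∫_0^6 f dx + (0) − (-1), i.e. ∫_0^6 f dx must equal u'(0) − u'(6) = -1. Indeed ∫_0^6 (2*x^2 + 3*x - 199/6) dx = -1, so the data are compatible. The solution is then unique only up to an additive constant (fix it e.g. by requiring ∫_0^6 u dx = 0).


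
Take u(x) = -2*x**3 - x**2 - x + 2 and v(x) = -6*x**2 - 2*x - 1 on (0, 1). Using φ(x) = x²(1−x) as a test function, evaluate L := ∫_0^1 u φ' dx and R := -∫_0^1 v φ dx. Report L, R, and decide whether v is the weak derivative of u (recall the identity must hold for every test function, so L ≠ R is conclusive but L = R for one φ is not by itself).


LHS = 23/60, RHS = 23/60. Yes, v = u' weakly.

u(x) = -2*x**3 - x**2 - x + 2, classical derivative u'(x) = -6*x**2 - 2*x - 1.
φ(x) = x²(1−x), so φ'(x) = x*(2 - 3*x).
Note φ(0) = φ(1) = 0, so the boundary term u·φ vanishes.
LHS = ∫_0^1 u(x) φ'(x) dx = ∫_0^1 (6*x^5 - x^4 + x^3 - 8*x^2 + 4*x) dx. Term by term:
  ∫_0^1 6*x^5 dx = 1;  ∫_0^1 -x^4 dx = -1/5;  ∫_0^1 x^3 dx = 1/4;
  ∫_0^1 -8*x^2 dx = -8/3;  ∫_0^1 4*x dx = 2.
Sum: 1 − 1/5 + 1/4 − 8/3 + 2 = 23/60.
So LHS = 23/60.
∫_0^1 v(x) φ(x) dx = ∫_0^1 (6*x^5 - 4*x^4 - x^3 - x^2) dx. Term by term:
  ∫_0^1 6*x^5 dx = 1;  ∫_0^1 -4*x^4 dx = -4/5;  ∫_0^1 -x^3 dx = -1/4;
  ∫_0^1 -x^2 dx = -1/3.
Sum: 1 − 4/5 − 1/4 − 1/3 = -23/60.
So RHS = -∫_0^1 v(x) φ(x) dx = 23/60.
LHS = RHS, so the identity holds for this test φ.
Moreover u is smooth here and v(x) = u'(x) = -6*x**2 - 2*x - 1 pointwise, so the identity holds for every test function. Hence v is the weak derivative of u.


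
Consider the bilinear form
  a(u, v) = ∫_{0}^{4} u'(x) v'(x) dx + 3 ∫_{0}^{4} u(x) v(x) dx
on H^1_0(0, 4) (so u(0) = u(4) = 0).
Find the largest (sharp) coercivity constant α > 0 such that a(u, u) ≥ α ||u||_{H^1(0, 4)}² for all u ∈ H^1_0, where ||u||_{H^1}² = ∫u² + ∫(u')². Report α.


α = 1

Coercivity of a(·,·) on H^1_0(0, 4) means a(u, u) ≥ α ||u||_{H^1}² for every u ∈ H^1_0.
The interval has length L = 4, and Poincaré/coercivity depend only on L. Here a(u, u) = ∫(u')² + (3)·∫u².
Here c = 3 ≥ 1, so a(u,u) = ∫(u')² + c∫u² ≥ ∫(u')² + ∫u² = ||u||_{H^1}², i.e. α = 1 works. No larger α is possible: a(u,u) ≥ α||u||_{H^1}² means (1−α)∫(u')² ≥ (α−c)∫u², and for the modes u_n = sin(nπ(x−x₀)/L) (x₀ the left endpoint) one has ∫u_n²/∫(u_n')² = (L/(nπ))² → 0, so a(u_n,u_n)/||u_n||_{H^1}² → 1. Hence the optimal constant is α = 1.
Therefore α = 1.


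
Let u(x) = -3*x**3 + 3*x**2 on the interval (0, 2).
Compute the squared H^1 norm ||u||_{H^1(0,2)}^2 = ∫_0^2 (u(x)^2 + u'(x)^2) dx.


||u||_{H^1}^2 = 1488/7

The H^1 norm (squared) on an interval (0, L) is
  ||u||_{H^1}^2 = ∫_0^L u(x)^2 dx + ∫_0^L u'(x)^2 dx.
Compute u'(x) = -9*x**2 + 6*x.
Then u(x)^2 = 9*x**6 - 18*x**5 + 9*x**4 and u'(x)^2 = 81*x**4 - 108*x**3 + 36*x**2.
Integrate each monomial from 0 to 2 using ∫_0^2 c·x^n dx = c·2^(n+1)/(n+1):
  ∫_0^2 u(x)^2 dx = ∫_0^2 (9*x^6 - 18*x^5 + 9*x^4) dx. Term by term:
    ∫_0^2 9*x^6 dx = 1152/7;  ∫_0^2 -18*x^5 dx = -192;  ∫_0^2 9*x^4 dx = 288/5.
  Sum: 1152/7 − 192 + 288/5 = 1056/35.
  ∫_0^2 u'(x)^2 dx = ∫_0^2 (81*x^4 - 108*x^3 + 36*x^2) dx. Term by term:
    ∫_0^2 81*x^4 dx = 2592/5;  ∫_0^2 -108*x^3 dx = -432;  ∫_0^2 36*x^2 dx = 96.
  Sum: 2592/5 − 432 + 96 = 912/5.
Adding: ||u||_{H^1}^2 = 1056/35 + 912/5 = 1488/7.


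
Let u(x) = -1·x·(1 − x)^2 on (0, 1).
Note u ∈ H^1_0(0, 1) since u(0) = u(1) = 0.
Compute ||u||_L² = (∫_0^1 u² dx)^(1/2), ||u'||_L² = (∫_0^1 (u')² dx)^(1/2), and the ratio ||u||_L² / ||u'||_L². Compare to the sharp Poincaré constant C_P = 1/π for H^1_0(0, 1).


||u||_L² / ||u'||_L² = sqrt(14)/14 < C_P = 1/π.

u(x) = -1·x·(1 − x)^2, so u'(x) = (1 - 3*x)*(x - 1).
u(x) = -1·x·(1 − x)^2 vanishes at x = 0 and x = 1, so u ∈ H^1_0(0, 1). Differentiate via the product rule and integrate the resulting polynomials term by term.
  ∫_0^1 u² dx = ∫_0^1 (x^6 - 4*x^5 + 6*x^4 - 4*x^3 + x^2) dx. Term by term:
    ∫_0^1 x^6 dx = 1/7;  ∫_0^1 -4*x^5 dx = -2/3;  ∫_0^1 6*x^4 dx = 6/5;
    ∫_0^1 -4*x^3 dx = -1;  ∫_0^1 x^2 dx = 1/3.
  Sum: 1/7 − 2/3 + 6/5 − 1 + 1/3 = 1/105.
  ∫_0^1 (u')² dx = ∫_0^1 (9*x^4 - 24*x^3 + 22*x^2 - 8*x + 1) dx. Term by term:
    ∫_0^1 9*x^4 dx = 9/5;  ∫_0^1 -24*x^3 dx = -6;  ∫_0^1 22*x^2 dx = 22/3;
    ∫_0^1 -8*x dx = -4;  ∫_0^1 1 dx = 1.
  Sum: 9/5 − 6 + 22/3 − 4 + 1 = 2/15.
∫_0^1 u² dx = 1/105, so ||u||_L² = sqrt(105)/105.
∫_0^1 (u')² dx = 2/15, so ||u'||_L² = sqrt(30)/15.
Ratio ||u||_L² / ||u'||_L² = sqrt(14)/14.
Sharp Poincaré constant on H^1_0(0, 1) is C_P = L/π = 1/π, achieved by sin(π·x).
A polynomial bump cannot attain the sharp Poincaré constant (only the first sine eigenfunction does), so the ratio is strictly less than C_P, consistent with ||u||_L² ≤ C_P ||u'||_L².


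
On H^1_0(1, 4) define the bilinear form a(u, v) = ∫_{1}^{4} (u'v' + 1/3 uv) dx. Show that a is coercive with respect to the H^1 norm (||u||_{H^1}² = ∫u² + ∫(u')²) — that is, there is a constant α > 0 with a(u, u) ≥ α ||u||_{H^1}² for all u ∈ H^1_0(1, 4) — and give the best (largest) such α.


α = (3 + π^2)/(9 + π^2)

Coercivity of a(·,·) on H^1_0(1, 4) means a(u, u) ≥ α ||u||_{H^1}² for every u ∈ H^1_0.
The interval has length L = 3, and Poincaré/coercivity depend only on L. Here a(u, u) = ∫(u')² + (1/3)·∫u².
Here 0 < c = 1/3 < 1. The condition a(u,u) ≥ α||u||_{H^1}² reads (1−α)∫(u')² ≥ (α−c)∫u². Any admissible α is ≤ 1 (rapidly oscillating u have ∫u²/∫(u')² → 0), and α = 1 would force 0 ≥ (1−c)∫u², impossible since c < 1; so 1−α > 0. By the sharp Poincaré inequality on H^1_0 of an interval of length L, ∫(u')² ≥ (π/L)²∫u² with equality for the first sine mode sin(π(x−x₀)/L) (x₀ the left endpoint), so the inequality holds for all u iff (1−α)(π/L)² ≥ α − c, i.e. α ≤ ((π/L)² + c)/((π/L)² + 1) = (1 + c(L/π)²)/(1 + (L/π)²). With (π/L)² = π^2/9 and c = 1/3, the largest admissible constant is α = ((π/L)² + c)/((π/L)² + 1).
Simplifying, α = (3 + π^2)/(9 + π^2).


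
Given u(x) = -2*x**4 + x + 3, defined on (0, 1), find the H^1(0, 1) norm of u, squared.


||u||_{H^1}^2 = 4994/315

The H^1 norm (squared) on an interval (0, L) is
  ||u||_{H^1}^2 = ∫_0^L u(x)^2 dx + ∫_0^L u'(x)^2 dx.
Compute u'(x) = 1 - 8*x**3.
Then u(x)^2 = 4*x**8 - 4*x**5 - 12*x**4 + x**2 + 6*x + 9 and u'(x)^2 = 64*x**6 - 16*x**3 + 1.
Integrate each monomial from 0 to 1 using ∫_0^1 c·x^n dx = c·1^(n+1)/(n+1):
  ∫_0^1 u(x)^2 dx = ∫_0^1 (4*x^8 - 4*x^5 - 12*x^4 + x^2 + 6*x + 9) dx. Term by term:
    ∫_0^1 4*x^8 dx = 4/9;  ∫_0^1 -4*x^5 dx = -2/3;  ∫_0^1 -12*x^4 dx = -12/5;
    ∫_0^1 x^2 dx = 1/3;  ∫_0^1 6*x dx = 3;  ∫_0^1 9 dx = 9.
  Sum: 4/9 − 2/3 − 12/5 + 1/3 + 3 + 9 = 437/45.
  ∫_0^1 u'(x)^2 dx = ∫_0^1 (64*x^6 - 16*x^3 + 1) dx. Term by term:
    ∫_0^1 64*x^6 dx = 64/7;  ∫_0^1 -16*x^3 dx = -4;  ∫_0^1 1 dx = 1.
  Sum: 64/7 − 4 + 1 = 43/7.
Adding: ||u||_{H^1}^2 = 437/45 + 43/7 = 4994/315.


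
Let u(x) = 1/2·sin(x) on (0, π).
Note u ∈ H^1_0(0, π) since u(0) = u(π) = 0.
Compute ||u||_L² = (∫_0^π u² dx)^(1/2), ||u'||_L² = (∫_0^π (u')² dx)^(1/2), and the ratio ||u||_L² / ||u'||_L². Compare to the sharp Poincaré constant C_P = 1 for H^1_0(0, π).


||u||_L² / ||u'||_L² = 1 = C_P.

u(x) = 1/2·sin(x), so u'(x) = cos(x)/2.
Writing u(x) = A·sin(kπx/L) with A = 1/2 and k = 1, use ∫_0^L sin²(kπx/L) dx = L/2 and ∫_0^L cos²(kπx/L) dx = L/2.
u² = 1/4·sin²(x) and (u')² = 1/4·cos²(x), and each of sin², cos² integrates to L/2 = π/2 over (0, π).
∫_0^π u² dx = π/8, so ||u||_L² = sqrt(2)*sqrt(π)/4.
∫_0^π (u')² dx = π/8, so ||u'||_L² = sqrt(2)*sqrt(π)/4.
Ratio ||u||_L² / ||u'||_L² = 1.
Sharp Poincaré constant on H^1_0(0, π) is C_P = L/π = 1, achieved by sin(x).
This is the k = 1 eigenfunction (up to amplitude), so the ratio equals the sharp Poincaré constant exactly.


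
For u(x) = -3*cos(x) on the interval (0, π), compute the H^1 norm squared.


||u||_{H^1(0,π)}^2 = 9*π

u'(x) = 3*sin(x).
Expand u² and (u')² and integrate term by term on (0, π), using: for integers n ≥ 1, ∫_0^π sin²(nx) dx = ∫_0^π cos²(nx) dx = π/2; for n ≠ n', ∫_0^π sin(nx)sin(n'x) dx = ∫_0^π cos(nx)cos(n'x) dx = 0; and by product-to-sum, ∫_0^π sin(nx)cos(n'x) dx = ½∫_0^π [sin((n+n')x) + sin((n−n')x)] dx, which is 0 when n+n' is even and 2n/(n²−n'²) when n+n' is odd (it need not vanish on (0, π)).
  u² squared terms: (-3)²·∫cos(x)² dx = 9·π/2 = 9*π/2.
  So ∫_0^π u² dx = 9*π/2.
  (u')² squared terms: (3)²·∫sin(x)² dx = 9·π/2 = 9*π/2.
  So ∫_0^π (u')² dx = 9*π/2.
||u||_{H^1}^2 = (9*π/2) + (9*π/2) = 9*π.


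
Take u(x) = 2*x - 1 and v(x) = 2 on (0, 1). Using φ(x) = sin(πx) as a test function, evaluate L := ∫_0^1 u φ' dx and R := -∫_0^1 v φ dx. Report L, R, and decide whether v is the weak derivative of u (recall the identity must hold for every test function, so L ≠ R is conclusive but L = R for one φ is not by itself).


LHS = -4/π, RHS = -4/π. Yes, v = u' weakly.

u(x) = 2*x - 1, classical derivative u'(x) = 2.
φ(x) = sin(πx), so φ'(x) = π*cos(π*x).
Note φ(0) = φ(1) = 0, so the boundary term u·φ vanishes.
LHS = ∫_0^1 u(x) φ'(x) dx = ∫_0^1 (2*π*x*cos(π*x) - π*cos(π*x)) dx. Term by term:
  ∫_0^1 -π*cos(π*x) dx = 0;  ∫_0^1 2*π*x*cos(π*x) dx = -4/π.
Sum: 0 − 4/π = -4/π.
So LHS = -4/π.
∫_0^1 v(x) φ(x) dx = ∫_0^1 (2*sin(π*x)) dx. Term by term:
  ∫_0^1 2*sin(π*x) dx = 4/π.
So RHS = -∫_0^1 v(x) φ(x) dx = -4/π.
LHS = RHS, so the identity holds for this test φ.
Moreover u is smooth here and v(x) = u'(x) = 2 pointwise, so the identity holds for every test function. Hence v is the weak derivative of u.


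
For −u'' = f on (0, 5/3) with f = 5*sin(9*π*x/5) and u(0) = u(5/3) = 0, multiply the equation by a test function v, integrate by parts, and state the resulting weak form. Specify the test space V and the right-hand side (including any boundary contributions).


V = H^1_0(0, 5/3) (so v(0) = v(5/3) = 0); weak form: ∫_0^5/3 u'v' dx = ∫_0^5/3 (5*sin(9*π*x/5)) v dx for all v ∈ V.

Multiply both sides by a test function v and integrate from 0 to 5/3:
  ∫_0^5/3 −u''(x) v(x) dx = ∫_0^5/3 f(x) v(x) dx.
Integrate the LHS by parts once:
  ∫_0^5/3 −u'' v dx = −[u'(x) v(x)]_0^5/3 + ∫_0^5/3 u'(x) v'(x) dx.
Thus ∫_0^5/3 u'(x) v'(x) dx = ∫_0^5/3 f(x) v(x) dx + [u'(x) v(x)]_0^5/3.
Choose V so that boundary terms are either known or forced to vanish.
u is Dirichlet: u(0) = u(5/3) = 0. Let V = H^1_0(0, 5/3); then v(0) = v(5/3) = 0, and [u' v]_0^5/3 = 0.
Weak formulation: find u (satisfying any essential BC) such that ∫_0^5/3 u'(x) v'(x) dx = ∫_0^5/3 f v dx for all v ∈ V.
Substituting f(x) = 5*sin(9*π*x/5), the right-hand side is ∫_0^5/3 (5*sin(9*π*x/5)) v dx.


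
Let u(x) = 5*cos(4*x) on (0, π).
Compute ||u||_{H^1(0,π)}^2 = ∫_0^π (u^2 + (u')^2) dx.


||u||_{H^1(0,π)}^2 = 425*π/2

u'(x) = -20*sin(4*x).
Expand u² and (u')² and integrate term by term on (0, π), using: for integers n ≥ 1, ∫_0^π sin²(nx) dx = ∫_0^π cos²(nx) dx = π/2; for n ≠ n', ∫_0^π sin(nx)sin(n'x) dx = ∫_0^π cos(nx)cos(n'x) dx = 0; and by product-to-sum, ∫_0^π sin(nx)cos(n'x) dx = ½∫_0^π [sin((n+n')x) + sin((n−n')x)] dx, which is 0 when n+n' is even and 2n/(n²−n'²) when n+n' is odd (it need not vanish on (0, π)).
  u² squared terms: (5)²·∫cos(4x)² dx = 25·π/2 = 25*π/2.
  So ∫_0^π u² dx = 25*π/2.
  (u')² squared terms: (-20)²·∫sin(4x)² dx = 400·π/2 = 200*π.
  So ∫_0^π (u')² dx = 200*π.
||u||_{H^1}^2 = (25*π/2) + (200*π) = 425*π/2.


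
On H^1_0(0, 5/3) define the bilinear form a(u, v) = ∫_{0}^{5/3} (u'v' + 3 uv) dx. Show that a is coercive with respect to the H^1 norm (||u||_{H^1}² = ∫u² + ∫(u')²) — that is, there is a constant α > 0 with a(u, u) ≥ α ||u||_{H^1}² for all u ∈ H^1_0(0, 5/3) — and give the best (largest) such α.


α = 1

Coercivity of a(·,·) on H^1_0(0, 5/3) means a(u, u) ≥ α ||u||_{H^1}² for every u ∈ H^1_0.
The interval has length L = 5/3, and Poincaré/coercivity depend only on L. Here a(u, u) = ∫(u')² + (3)·∫u².
Here c = 3 ≥ 1, so a(u,u) = ∫(u')² + c∫u² ≥ ∫(u')² + ∫u² = ||u||_{H^1}², i.e. α = 1 works. No larger α is possible: a(u,u) ≥ α||u||_{H^1}² means (1−α)∫(u')² ≥ (α−c)∫u², and for the modes u_n = sin(nπ(x−x₀)/L) (x₀ the left endpoint) one has ∫u_n²/∫(u_n')² = (L/(nπ))² → 0, so a(u_n,u_n)/||u_n||_{H^1}² → 1. Hence the optimal constant is α = 1.
Therefore α = 1.


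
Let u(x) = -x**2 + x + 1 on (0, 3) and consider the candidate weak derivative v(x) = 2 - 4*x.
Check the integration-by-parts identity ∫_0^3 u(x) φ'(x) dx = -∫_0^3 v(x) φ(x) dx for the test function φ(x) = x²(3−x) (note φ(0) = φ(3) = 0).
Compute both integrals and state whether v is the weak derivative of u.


LHS = 351/20, RHS = 351/10. No, v is not the weak derivative of u.

u(x) = -x**2 + x + 1, classical derivative u'(x) = 1 - 2*x.
φ(x) = x²(3−x), so φ'(x) = 3*x*(2 - x).
Note φ(0) = φ(3) = 0, so the boundary term u·φ vanishes.
LHS = ∫_0^3 u(x) φ'(x) dx = ∫_0^3 (3*x^4 - 9*x^3 + 3*x^2 + 6*x) dx. Term by term:
  ∫_0^3 3*x^4 dx = 729/5;  ∫_0^3 -9*x^3 dx = -729/4;  ∫_0^3 3*x^2 dx = 27;
  ∫_0^3 6*x dx = 27.
Sum: 729/5 − 729/4 + 27 + 27 = 351/20.
So LHS = 351/20.
∫_0^3 v(x) φ(x) dx = ∫_0^3 (4*x^4 - 14*x^3 + 6*x^2) dx. Term by term:
  ∫_0^3 4*x^4 dx = 972/5;  ∫_0^3 -14*x^3 dx = -567/2;  ∫_0^3 6*x^2 dx = 54.
Sum: 972/5 − 567/2 + 54 = -351/10.
So RHS = -∫_0^3 v(x) φ(x) dx = 351/10.
LHS − RHS = -351/20 ≠ 0, so the identity fails.
(For a valid weak derivative the identity must hold for EVERY test function, in particular this one. The failure shows v is NOT the weak derivative of u.)
Correct weak derivative would be u'(x) = 1 - 2*x.


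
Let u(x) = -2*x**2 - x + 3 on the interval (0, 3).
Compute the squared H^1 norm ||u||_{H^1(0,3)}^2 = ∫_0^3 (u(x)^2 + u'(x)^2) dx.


||u||_{H^1}^2 = 1797/5

The H^1 norm (squared) on an interval (0, L) is
  ||u||_{H^1}^2 = ∫_0^L u(x)^2 dx + ∫_0^L u'(x)^2 dx.
Compute u'(x) = -4*x - 1.
Then u(x)^2 = 4*x**4 + 4*x**3 - 11*x**2 - 6*x + 9 and u'(x)^2 = 16*x**2 + 8*x + 1.
Integrate each monomial from 0 to 3 using ∫_0^3 c·x^n dx = c·3^(n+1)/(n+1):
  ∫_0^3 u(x)^2 dx = ∫_0^3 (4*x^4 + 4*x^3 - 11*x^2 - 6*x + 9) dx. Term by term:
    ∫_0^3 4*x^4 dx = 972/5;  ∫_0^3 4*x^3 dx = 81;  ∫_0^3 -11*x^2 dx = -99;
    ∫_0^3 -6*x dx = -27;  ∫_0^3 9 dx = 27.
  Sum: 972/5 + 81 − 99 − 27 + 27 = 882/5.
  ∫_0^3 u'(x)^2 dx = ∫_0^3 (16*x^2 + 8*x + 1) dx. Term by term:
    ∫_0^3 16*x^2 dx = 144;  ∫_0^3 8*x dx = 36;  ∫_0^3 1 dx = 3.
  Sum: 144 + 36 + 3 = 183.
Adding: ||u||_{H^1}^2 = 882/5 + 183 = 1797/5.


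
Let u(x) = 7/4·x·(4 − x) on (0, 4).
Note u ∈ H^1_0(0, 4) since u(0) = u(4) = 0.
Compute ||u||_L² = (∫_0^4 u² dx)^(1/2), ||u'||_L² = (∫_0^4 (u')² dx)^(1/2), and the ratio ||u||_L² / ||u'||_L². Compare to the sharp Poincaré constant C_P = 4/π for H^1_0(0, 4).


||u||_L² / ||u'||_L² = 2*sqrt(10)/5 < C_P = 4/π.

u(x) = 7/4·x·(4 − x), so u'(x) = 7 - 7*x/2.
u(x) = 7/4·x·(4 − x) vanishes at x = 0 and x = 4, so u ∈ H^1_0(0, 4). Differentiate via the product rule and integrate the resulting polynomials term by term.
  ∫_0^4 u² dx = ∫_0^4 (49*x^4/16 - 49*x^3/2 + 49*x^2) dx. Term by term:
    ∫_0^4 49*x^4/16 dx = 3136/5;  ∫_0^4 -49*x^3/2 dx = -1568;  ∫_0^4 49*x^2 dx = 3136/3.
  Sum: 3136/5 − 1568 + 3136/3 = 1568/15.
  ∫_0^4 (u')² dx = ∫_0^4 (49*x^2/4 - 49*x + 49) dx. Term by term:
    ∫_0^4 49*x^2/4 dx = 784/3;  ∫_0^4 -49*x dx = -392;  ∫_0^4 49 dx = 196.
  Sum: 784/3 − 392 + 196 = 196/3.
∫_0^4 u² dx = 1568/15, so ||u||_L² = 28*sqrt(30)/15.
∫_0^4 (u')² dx = 196/3, so ||u'||_L² = 14*sqrt(3)/3.
Ratio ||u||_L² / ||u'||_L² = 2*sqrt(10)/5.
Sharp Poincaré constant on H^1_0(0, 4) is C_P = L/π = 4/π, achieved by sin(π/4·x).
A polynomial bump cannot attain the sharp Poincaré constant (only the first sine eigenfunction does), so the ratio is strictly less than C_P, consistent with ||u||_L² ≤ C_P ||u'||_L².


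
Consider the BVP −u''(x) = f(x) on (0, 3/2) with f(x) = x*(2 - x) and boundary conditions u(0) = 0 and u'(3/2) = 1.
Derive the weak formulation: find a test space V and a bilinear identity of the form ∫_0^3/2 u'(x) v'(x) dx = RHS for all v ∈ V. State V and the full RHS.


V = {v ∈ H^1(0, 3/2) : v(0) = 0} (test functions vanish at x = 0 where u is specified); weak form: ∫_0^3/2 u'v' dx = ∫_0^3/2 (x*(2 - x)) v dx + v(3/2) for all v ∈ V.

Multiply both sides by a test function v and integrate from 0 to 3/2:
  ∫_0^3/2 −u''(x) v(x) dx = ∫_0^3/2 f(x) v(x) dx.
Integrate the LHS by parts once:
  ∫_0^3/2 −u'' v dx = −[u'(x) v(x)]_0^3/2 + ∫_0^3/2 u'(x) v'(x) dx.
Thus ∫_0^3/2 u'(x) v'(x) dx = ∫_0^3/2 f(x) v(x) dx + [u'(x) v(x)]_0^3/2.
Choose V so that boundary terms are either known or forced to vanish.
Mixed BC: u(0) = 0 (Dirichlet) and u'(3/2) = 1 (Neumann). Define V = {v ∈ H^1(0, 3/2) : v(0) = 0}. Then [u' v]_0^3/2 = u'(3/2)·v(3/2) − u'(0)·0 = v(3/2).
Weak formulation: find u (satisfying any essential BC) such that ∫_0^3/2 u'(x) v'(x) dx = ∫_0^3/2 f v dx + v(3/2) for all v ∈ V (Dirichlet at 0 absorbed into V; Neumann datum at x = 3/2 contributes the boundary term).
Substituting f(x) = x*(2 - x), the right-hand side is ∫_0^3/2 (x*(2 - x)) v dx + v(3/2).


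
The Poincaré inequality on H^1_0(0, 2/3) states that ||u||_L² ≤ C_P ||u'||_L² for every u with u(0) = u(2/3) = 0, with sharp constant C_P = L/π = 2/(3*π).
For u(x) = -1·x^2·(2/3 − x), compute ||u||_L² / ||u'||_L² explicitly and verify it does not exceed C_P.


||u||_L² / ||u'||_L² = sqrt(14)/21 < C_P = 2/(3*π).

u(x) = -1·x^2·(2/3 − x), so u'(x) = x*(9*x - 4)/3.
u(x) = -1·x^2·(2/3 − x) vanishes at x = 0 and x = 2/3, so u ∈ H^1_0(0, 2/3). Differentiate via the product rule and integrate the resulting polynomials term by term.
  ∫_0^2/3 u² dx = ∫_0^2/3 (x^6 - 4*x^5/3 + 4*x^4/9) dx. Term by term:
    ∫_0^2/3 x^6 dx = 128/15309;  ∫_0^2/3 -4*x^5/3 dx = -128/6561;  ∫_0^2/3 4*x^4/9 dx = 128/10935.
  Sum: 128/15309 − 128/6561 + 128/10935 = 128/229635.
  ∫_0^2/3 (u')² dx = ∫_0^2/3 (9*x^4 - 8*x^3 + 16*x^2/9) dx. Term by term:
    ∫_0^2/3 9*x^4 dx = 32/135;  ∫_0^2/3 -8*x^3 dx = -32/81;  ∫_0^2/3 16*x^2/9 dx = 128/729.
  Sum: 32/135 − 32/81 + 128/729 = 64/3645.
∫_0^2/3 u² dx = 128/229635, so ||u||_L² = 8*sqrt(70)/2835.
∫_0^2/3 (u')² dx = 64/3645, so ||u'||_L² = 8*sqrt(5)/135.
Ratio ||u||_L² / ||u'||_L² = sqrt(14)/21.
Sharp Poincaré constant on H^1_0(0, 2/3) is C_P = L/π = 2/(3*π), achieved by sin(3*π/2·x).
A polynomial bump cannot attain the sharp Poincaré constant (only the first sine eigenfunction does), so the ratio is strictly less than C_P, consistent with ||u||_L² ≤ C_P ||u'||_L².


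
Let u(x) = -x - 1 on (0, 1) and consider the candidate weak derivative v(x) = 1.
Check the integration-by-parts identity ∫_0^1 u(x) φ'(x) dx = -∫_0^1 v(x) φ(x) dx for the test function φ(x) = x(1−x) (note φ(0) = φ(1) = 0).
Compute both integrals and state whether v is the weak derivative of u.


LHS = 1/6, RHS = -1/6. No, v is not the weak derivative of u.

u(x) = -x - 1, classical derivative u'(x) = -1.
φ(x) = x(1−x), so φ'(x) = 1 - 2*x.
Note φ(0) = φ(1) = 0, so the boundary term u·φ vanishes.
LHS = ∫_0^1 u(x) φ'(x) dx = ∫_0^1 (2*x^2 + x - 1) dx. Term by term:
  ∫_0^1 2*x^2 dx = 2/3;  ∫_0^1 x dx = 1/2;  ∫_0^1 -1 dx = -1.
Sum: 2/3 + 1/2 − 1 = 1/6.
So LHS = 1/6.
∫_0^1 v(x) φ(x) dx = ∫_0^1 (-x^2 + x) dx. Term by term:
  ∫_0^1 -x^2 dx = -1/3;  ∫_0^1 x dx = 1/2.
Sum: -1/3 + 1/2 = 1/6.
So RHS = -∫_0^1 v(x) φ(x) dx = -1/6.
LHS − RHS = 1/3 ≠ 0, so the identity fails.
(For a valid weak derivative the identity must hold for EVERY test function, in particular this one. The failure shows v is NOT the weak derivative of u.)
Correct weak derivative would be u'(x) = -1.


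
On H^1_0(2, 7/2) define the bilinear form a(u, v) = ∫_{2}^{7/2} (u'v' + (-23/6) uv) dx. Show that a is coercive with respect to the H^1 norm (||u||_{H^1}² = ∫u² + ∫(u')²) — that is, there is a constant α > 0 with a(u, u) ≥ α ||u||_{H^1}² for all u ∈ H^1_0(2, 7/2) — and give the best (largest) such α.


α = (-69 + 8*π^2)/(2*(9 + 4*π^2))

Coercivity of a(·,·) on H^1_0(2, 7/2) means a(u, u) ≥ α ||u||_{H^1}² for every u ∈ H^1_0.
The interval has length L = 3/2, and Poincaré/coercivity depend only on L. Here a(u, u) = ∫(u')² + (-23/6)·∫u².
Here c = -23/6 < 0 with |c| < (π/L)² = 4*π^2/9, so coercivity still holds. The condition a(u,u) ≥ α||u||_{H^1}² reads (1−α)∫(u')² ≥ (α−c)∫u². Any admissible α is ≤ 1 (rapidly oscillating u have ∫u²/∫(u')² → 0), and α = 1 would force 0 ≥ (1−c)∫u², impossible since c < 1; so 1−α > 0. By the sharp Poincaré inequality on H^1_0 of an interval of length L, ∫(u')² ≥ (π/L)²∫u² with equality for the first sine mode sin(π(x−x₀)/L) (x₀ the left endpoint), so the inequality holds for all u iff (1−α)(π/L)² ≥ α − c, i.e. α ≤ ((π/L)² + c)/((π/L)² + 1) = (1 + c(L/π)²)/(1 + (L/π)²). (Direct route, valid since c ≤ 0: Poincaré gives c∫u² ≥ c(L/π)²∫(u')², so a(u,u) ≥ (1 + c(L/π)²)∫(u')², while ||u||_{H^1}² ≤ (1 + (L/π)²)∫(u')²; dividing yields the same α.) With (π/L)² = 4*π^2/9 and c = -23/6, the largest admissible constant is α = ((π/L)² + c)/((π/L)² + 1).
Simplifying, α = (-69 + 8*π^2)/(2*(9 + 4*π^2)).
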